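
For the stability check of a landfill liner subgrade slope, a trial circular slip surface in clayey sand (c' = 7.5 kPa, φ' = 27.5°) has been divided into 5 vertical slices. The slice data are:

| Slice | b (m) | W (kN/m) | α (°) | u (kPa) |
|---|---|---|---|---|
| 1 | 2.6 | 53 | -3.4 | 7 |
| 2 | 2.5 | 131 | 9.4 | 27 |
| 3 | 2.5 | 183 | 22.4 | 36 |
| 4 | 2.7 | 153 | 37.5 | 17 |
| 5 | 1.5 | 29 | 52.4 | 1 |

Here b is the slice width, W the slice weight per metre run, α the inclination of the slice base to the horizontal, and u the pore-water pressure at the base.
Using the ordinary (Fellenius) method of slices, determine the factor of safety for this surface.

Ordinary method of slices: FS = Σ[c'·Δl_i + (W_i cosα_i − u_i·Δl_i)·tanφ'] / Σ W_i sinα_i, with Δl_i = b_i / cosα_i.
Slice 1: Δl = 2.6/cos(-3.4°) = 2.605 m; N'_1 = 53·cos(-3.4°) − 7·2.605 = 34.7; c'Δl = 19.53; W sinα = -3.1
Slice 2: Δl = 2.5/cos9.4° = 2.534 m; N'_2 = 131·cos9.4° − 27·2.534 = 60.8; c'Δl = 19.01; W sinα = 21.4
Slice 3: Δl = 2.5/cos22.4° = 2.704 m; N'_3 = 183·cos22.4° − 36·2.704 = 71.8; c'Δl = 20.28; W sinα = 69.7
Slice 4: Δl = 2.7/cos37.5° = 3.403 m; N'_4 = 153·cos37.5° − 17·3.403 = 63.5; c'Δl = 25.52; W sinα = 93.1
Slice 5: Δl = 1.5/cos52.4° = 2.458 m; N'_5 = 29·cos52.4° − 1·2.458 = 15.2; c'Δl = 18.44; W sinα = 23.0
Σc'Δl = 102.8 kN/m; ΣN' = 246.1 kN/m; ΣW sinα = 204.1 kN/m
Resisting = 102.8 + 246.1·tan27.5° = 102.8 + 128.1 = 230.9 kN/m
FS = 230.9 / 204.1 = 1.131

FS = 1.13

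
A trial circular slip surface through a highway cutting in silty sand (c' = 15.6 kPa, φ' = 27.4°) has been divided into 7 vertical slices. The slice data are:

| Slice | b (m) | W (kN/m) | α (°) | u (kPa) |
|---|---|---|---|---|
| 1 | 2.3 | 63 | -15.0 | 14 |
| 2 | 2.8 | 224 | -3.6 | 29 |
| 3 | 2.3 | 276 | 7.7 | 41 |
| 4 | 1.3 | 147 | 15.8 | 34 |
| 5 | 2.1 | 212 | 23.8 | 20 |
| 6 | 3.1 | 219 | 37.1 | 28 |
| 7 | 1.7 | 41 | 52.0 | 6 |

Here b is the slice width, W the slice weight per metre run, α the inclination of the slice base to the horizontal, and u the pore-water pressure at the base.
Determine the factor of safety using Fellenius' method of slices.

Ordinary method of slices: FS = Σ[c'·Δl_i + (W_i cosα_i − u_i·Δl_i)·tanφ'] / Σ W_i sinα_i, with Δl_i = b_i / cosα_i.
Slice 1: Δl = 2.3/cos(-15.0°) = 2.381 m; N'_1 = 63·cos(-15.0°) − 14·2.381 = 27.5; c'Δl = 37.15; W sinα = -16.3
Slice 2: Δl = 2.8/cos(-3.6°) = 2.806 m; N'_2 = 224·cos(-3.6°) − 29·2.806 = 142.2; c'Δl = 43.77; W sinα = -14.1
Slice 3: Δl = 2.3/cos7.7° = 2.321 m; N'_3 = 276·cos7.7° − 41·2.321 = 178.4; c'Δl = 36.21; W sinα = 37.0
Slice 4: Δl = 1.3/cos15.8° = 1.351 m; N'_4 = 147·cos15.8° − 34·1.351 = 95.5; c'Δl = 21.08; W sinα = 40.0
Slice 5: Δl = 2.1/cos23.8° = 2.295 m; N'_5 = 212·cos23.8° − 20·2.295 = 148.1; c'Δl = 35.80; W sinα = 85.6
Slice 6: Δl = 3.1/cos37.1° = 3.887 m; N'_6 = 219·cos37.1° − 28·3.887 = 65.8; c'Δl = 60.63; W sinα = 132.1
Slice 7: Δl = 1.7/cos52.0° = 2.761 m; N'_7 = 41·cos52.0° − 6·2.761 = 8.7; c'Δl = 43.08; W sinα = 32.3
Σc'Δl = 277.7 kN/m; ΣN' = 666.2 kN/m; ΣW sinα = 296.6 kN/m
Resisting = 277.7 + 666.2·tan27.4° = 277.7 + 345.3 = 623.0 kN/m
FS = 623.0 / 296.6 = 2.101

FS = 2.10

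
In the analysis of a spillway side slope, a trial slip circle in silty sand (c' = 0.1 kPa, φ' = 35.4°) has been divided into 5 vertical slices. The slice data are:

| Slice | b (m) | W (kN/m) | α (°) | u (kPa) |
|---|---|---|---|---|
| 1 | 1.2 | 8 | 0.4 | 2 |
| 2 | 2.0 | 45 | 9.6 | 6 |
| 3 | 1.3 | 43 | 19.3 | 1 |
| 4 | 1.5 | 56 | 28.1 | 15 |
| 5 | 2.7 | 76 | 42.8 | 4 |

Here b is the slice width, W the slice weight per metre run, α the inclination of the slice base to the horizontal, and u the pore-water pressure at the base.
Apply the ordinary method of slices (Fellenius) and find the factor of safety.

Ordinary method of slices: FS = Σ[c'·Δl_i + (W_i cosα_i − u_i·Δl_i)·tanφ'] / Σ W_i sinα_i, with Δl_i = b_i / cosα_i.
Slice 1: Δl = 1.2/cos0.4° = 1.200 m; N'_1 = 8·cos0.4° − 2·1.200 = 5.6; c'Δl = 0.12; W sinα = 0.1
Slice 2: Δl = 2.0/cos9.6° = 2.028 m; N'_2 = 45·cos9.6° − 6·2.028 = 32.2; c'Δl = 0.20; W sinα = 7.5
Slice 3: Δl = 1.3/cos19.3° = 1.377 m; N'_3 = 43·cos19.3° − 1·1.377 = 39.2; c'Δl = 0.14; W sinα = 14.2
Slice 4: Δl = 1.5/cos28.1° = 1.700 m; N'_4 = 56·cos28.1° − 15·1.700 = 23.9; c'Δl = 0.17; W sinα = 26.4
Slice 5: Δl = 2.7/cos42.8° = 3.680 m; N'_5 = 76·cos42.8° − 4·3.680 = 41.0; c'Δl = 0.37; W sinα = 51.6
Σc'Δl = 1.0 kN/m; ΣN' = 141.9 kN/m; ΣW sinα = 99.8 kN/m
Resisting = 1.0 + 141.9·tan35.4° = 1.0 + 100.9 = 101.9 kN/m
FS = 101.9 / 99.8 = 1.021

FS = 1.02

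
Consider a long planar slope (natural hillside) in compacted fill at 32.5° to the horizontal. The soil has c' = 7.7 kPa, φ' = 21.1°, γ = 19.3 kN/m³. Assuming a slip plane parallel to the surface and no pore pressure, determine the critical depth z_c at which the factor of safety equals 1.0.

Setting FS = 1.00 in FS = [c' + γz cos²β tanφ'] / [γz sinβ cosβ] and solving for z:
z = c' / [γ cosβ (FS·sinβ − cosβ·tanφ')]
  = 7.7 / [19.3·cos32.5°·(1.00·sin32.5° − cos32.5°·tan21.1°)]
  = 7.7 / [19.3·0.8434·(1.00·0.5373 − 0.8434·0.3859)]
  = 7.7 / 3.4486 = 2.233 m

z_c = 2.23 m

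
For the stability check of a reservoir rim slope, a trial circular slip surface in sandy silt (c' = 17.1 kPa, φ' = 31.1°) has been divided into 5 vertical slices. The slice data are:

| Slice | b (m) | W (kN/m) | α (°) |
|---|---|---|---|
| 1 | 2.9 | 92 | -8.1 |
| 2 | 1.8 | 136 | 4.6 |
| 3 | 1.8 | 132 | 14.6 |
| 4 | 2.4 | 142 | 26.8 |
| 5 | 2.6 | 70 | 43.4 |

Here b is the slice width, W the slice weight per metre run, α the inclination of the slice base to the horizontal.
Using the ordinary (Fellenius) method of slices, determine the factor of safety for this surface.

Ordinary method of slices: FS = Σ[c'·Δl_i + (W_i cosα_i)·tanφ'] / Σ W_i sinα_i, with Δl_i = b_i / cosα_i.
Slice 1: Δl = 2.9/cos(-8.1°) = 2.929 m; N'_1 = 92·cos(-8.1°) = 91.1; c'Δl = 50.09; W sinα = -13.0
Slice 2: Δl = 1.8/cos4.6° = 1.806 m; N'_2 = 136·cos4.6° = 135.6; c'Δl = 30.88; W sinα = 10.9
Slice 3: Δl = 1.8/cos14.6° = 1.860 m; N'_3 = 132·cos14.6° = 127.7; c'Δl = 31.81; W sinα = 33.3
Slice 4: Δl = 2.4/cos26.8° = 2.689 m; N'_4 = 142·cos26.8° = 126.7; c'Δl = 45.98; W sinα = 64.0
Slice 5: Δl = 2.6/cos43.4° = 3.578 m; N'_5 = 70·cos43.4° = 50.9; c'Δl = 61.19; W sinα = 48.1
Σc'Δl = 219.9 kN/m; ΣN' = 532.0 kN/m; ΣW sinα = 143.3 kN/m
Resisting = 219.9 + 532.0·tan31.1° = 219.9 + 320.9 = 540.9 kN/m
FS = 540.9 / 143.3 = 3.773

FS = 3.77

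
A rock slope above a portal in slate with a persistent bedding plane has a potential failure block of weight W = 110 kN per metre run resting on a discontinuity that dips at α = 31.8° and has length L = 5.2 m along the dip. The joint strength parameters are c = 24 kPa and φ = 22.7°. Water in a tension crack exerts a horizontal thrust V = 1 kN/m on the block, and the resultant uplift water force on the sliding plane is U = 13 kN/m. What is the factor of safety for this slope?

Resolving the block weight along and normal to the plane and applying the Mohr–Coulomb strength on the joint:
N' = W cosα − U − V sinα = 110·cos31.8° − 13 − 1·sin31.8° = 80.0 kN/m
Driving force T = W sinα + V cosα = 110·sin31.8° + 1·cos31.8° = 58.8 kN/m
Resisting force R = c·L + N'·tanφ = 24·5.2 + 80.0·tan22.7° = 124.8 + 33.4 = 158.2 kN/m
FS = R / T = 158.2 / 58.8 = 2.691

FS = 2.69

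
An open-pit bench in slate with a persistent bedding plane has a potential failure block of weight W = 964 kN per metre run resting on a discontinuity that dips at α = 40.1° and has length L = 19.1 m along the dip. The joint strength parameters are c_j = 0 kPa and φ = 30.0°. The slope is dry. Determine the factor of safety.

FS = 0.69

Resolving the block weight along and normal to the plane and applying the Mohr–Coulomb strength on the joint:
N' = W cosα = 964·cos40.1° = 737.4 kN/m
Driving force T = W sinα = 964·sin40.1° = 620.9 kN/m
Resisting force R = c_j·L + N'·tanφ = 0·19.1 + 737.4·tan30.0° = 0.0 + 425.7 = 425.7 kN/m
FS = R / T = 425.7 / 620.9 = 0.686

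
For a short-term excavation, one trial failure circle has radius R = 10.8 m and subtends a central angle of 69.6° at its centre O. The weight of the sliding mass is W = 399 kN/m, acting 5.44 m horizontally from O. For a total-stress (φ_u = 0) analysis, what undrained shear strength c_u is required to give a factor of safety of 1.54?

c_u = 23.6 kPa

FS = c_u·L_a·R / (W·d), so c_u = FS·W·d / (L_a·R).
Arc length L_a = R·θ = 10.8·(69.6°·π/180) = 10.8·1.2147 = 13.12 m
c_u = 1.54·399·5.44 / (13.12·10.8) = 3342.7 / 141.69 = 23.59 kPa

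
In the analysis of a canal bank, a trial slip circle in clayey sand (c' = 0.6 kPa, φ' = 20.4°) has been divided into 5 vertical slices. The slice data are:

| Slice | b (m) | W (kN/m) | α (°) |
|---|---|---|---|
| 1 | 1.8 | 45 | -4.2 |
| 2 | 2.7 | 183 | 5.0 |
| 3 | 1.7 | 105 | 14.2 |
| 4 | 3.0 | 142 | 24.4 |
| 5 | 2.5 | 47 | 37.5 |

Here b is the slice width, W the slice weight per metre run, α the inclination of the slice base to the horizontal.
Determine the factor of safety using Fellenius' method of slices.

FS = 1.53

Ordinary method of slices: FS = Σ[c'·Δl_i + (W_i cosα_i)·tanφ'] / Σ W_i sinα_i, with Δl_i = b_i / cosα_i.
Slice 1: Δl = 1.8/cos(-4.2°) = 1.805 m; N'_1 = 45·cos(-4.2°) = 44.9; c'Δl = 1.08; W sinα = -3.3
Slice 2: Δl = 2.7/cos5.0° = 2.710 m; N'_2 = 183·cos5.0° = 182.3; c'Δl = 1.63; W sinα = 15.9
Slice 3: Δl = 1.7/cos14.2° = 1.754 m; N'_3 = 105·cos14.2° = 101.8; c'Δl = 1.05; W sinα = 25.8
Slice 4: Δl = 3.0/cos24.4° = 3.294 m; N'_4 = 142·cos24.4° = 129.3; c'Δl = 1.98; W sinα = 58.7
Slice 5: Δl = 2.5/cos37.5° = 3.151 m; N'_5 = 47·cos37.5° = 37.3; c'Δl = 1.89; W sinα = 28.6
Σc'Δl = 7.6 kN/m; ΣN' = 495.6 kN/m; ΣW sinα = 125.7 kN/m
Resisting = 7.6 + 495.6·tan20.4° = 7.6 + 184.3 = 191.9 kN/m
FS = 191.9 / 125.7 = 1.527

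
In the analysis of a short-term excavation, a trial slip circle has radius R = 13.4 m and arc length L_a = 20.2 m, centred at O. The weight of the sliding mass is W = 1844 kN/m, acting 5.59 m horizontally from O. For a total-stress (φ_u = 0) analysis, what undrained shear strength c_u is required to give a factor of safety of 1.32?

c_u = 50.3 kPa

FS = c_u·L_a·R / (W·d), so c_u = FS·W·d / (L_a·R).
c_u = 1.32·1844·5.59 / (20.20·13.4) = 13606.5 / 270.68 = 50.27 kPa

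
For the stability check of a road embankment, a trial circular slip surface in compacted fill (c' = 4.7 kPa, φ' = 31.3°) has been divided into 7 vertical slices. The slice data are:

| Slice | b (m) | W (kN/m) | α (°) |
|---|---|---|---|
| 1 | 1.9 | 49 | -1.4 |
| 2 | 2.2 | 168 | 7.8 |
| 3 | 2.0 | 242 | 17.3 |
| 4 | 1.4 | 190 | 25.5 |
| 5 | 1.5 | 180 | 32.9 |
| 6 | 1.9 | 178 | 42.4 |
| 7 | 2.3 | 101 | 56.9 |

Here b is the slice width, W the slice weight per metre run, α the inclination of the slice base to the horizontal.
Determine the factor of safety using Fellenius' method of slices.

FS = 1.38

Ordinary method of slices: FS = Σ[c'·Δl_i + (W_i cosα_i)·tanφ'] / Σ W_i sinα_i, with Δl_i = b_i / cosα_i.
Slice 1: Δl = 1.9/cos(-1.4°) = 1.901 m; N'_1 = 49·cos(-1.4°) = 49.0; c'Δl = 8.93; W sinα = -1.2
Slice 2: Δl = 2.2/cos7.8° = 2.221 m; N'_2 = 168·cos7.8° = 166.4; c'Δl = 10.44; W sinα = 22.8
Slice 3: Δl = 2.0/cos17.3° = 2.095 m; N'_3 = 242·cos17.3° = 231.1; c'Δl = 9.85; W sinα = 72.0
Slice 4: Δl = 1.4/cos25.5° = 1.551 m; N'_4 = 190·cos25.5° = 171.5; c'Δl = 7.29; W sinα = 81.8
Slice 5: Δl = 1.5/cos32.9° = 1.787 m; N'_5 = 180·cos32.9° = 151.1; c'Δl = 8.40; W sinα = 97.8
Slice 6: Δl = 1.9/cos42.4° = 2.573 m; N'_6 = 178·cos42.4° = 131.4; c'Δl = 12.09; W sinα = 120.0
Slice 7: Δl = 2.3/cos56.9° = 4.212 m; N'_7 = 101·cos56.9° = 55.2; c'Δl = 19.79; W sinα = 84.6
Σc'Δl = 76.8 kN/m; ΣN' = 955.7 kN/m; ΣW sinα = 477.8 kN/m
Resisting = 76.8 + 955.7·tan31.3° = 76.8 + 581.1 = 657.9 kN/m
FS = 657.9 / 477.8 = 1.377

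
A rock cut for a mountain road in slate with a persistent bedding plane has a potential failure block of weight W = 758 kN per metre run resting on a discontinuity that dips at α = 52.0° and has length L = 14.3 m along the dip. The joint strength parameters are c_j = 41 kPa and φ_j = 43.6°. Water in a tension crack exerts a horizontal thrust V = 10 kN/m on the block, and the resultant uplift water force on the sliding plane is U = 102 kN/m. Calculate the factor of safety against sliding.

Resolving the block weight along and normal to the plane and applying the Mohr–Coulomb strength on the joint:
N' = W cosα − U − V sinα = 758·cos52.0° − 102 − 10·sin52.0° = 356.8 kN/m
Driving force T = W sinα + V cosα = 758·sin52.0° + 10·cos52.0° = 603.5 kN/m
Resisting force R = c_j·L + N'·tanφ_j = 41·14.3 + 356.8·tan43.6° = 586.3 + 339.8 = 926.1 kN/m
FS = R / T = 926.1 / 603.5 = 1.535

FS = 1.53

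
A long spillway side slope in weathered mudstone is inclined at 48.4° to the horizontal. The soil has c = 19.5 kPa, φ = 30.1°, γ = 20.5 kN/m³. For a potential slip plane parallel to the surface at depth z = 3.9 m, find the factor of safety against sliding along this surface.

FS = 1.01

For an infinite slope with a slip plane parallel to the surface (no pore pressure): FS = [c + γz cos²β tanφ] / [γz sinβ cosβ].
γz = 20.5·3.9 = 79.95 kN/m²
Numerator = 19.5 + 79.95·cos²48.4°·tan30.1° = 19.5 + 79.95·0.4408·0.5797 = 39.929 kPa
Denominator = 79.95·sin48.4°·cos48.4° = 79.95·0.7478·0.6639 = 39.694 kPa
FS = 39.929 / 39.694 = 1.006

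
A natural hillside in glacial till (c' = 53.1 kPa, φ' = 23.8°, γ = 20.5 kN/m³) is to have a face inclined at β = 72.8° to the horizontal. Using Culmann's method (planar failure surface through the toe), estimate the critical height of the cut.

Culmann's analysis gives the critical failure plane at α_cr = (β + φ')/2 = (72.8 + 23.8)/2 = 48.3°, and the critical height
H_c = (4c'/γ) · sinβ cosφ' / [1 − cos(β − φ')]
    = (4·53.1/20.5) · sin72.8°·cos23.8° / [1 − cos(49.0°)]
    = 10.361 · 0.9553·0.9150 / [1 − 0.6561]
    = 10.361 · 0.8740 / 0.3439
    = 26.33 m

H_c = 26.33 m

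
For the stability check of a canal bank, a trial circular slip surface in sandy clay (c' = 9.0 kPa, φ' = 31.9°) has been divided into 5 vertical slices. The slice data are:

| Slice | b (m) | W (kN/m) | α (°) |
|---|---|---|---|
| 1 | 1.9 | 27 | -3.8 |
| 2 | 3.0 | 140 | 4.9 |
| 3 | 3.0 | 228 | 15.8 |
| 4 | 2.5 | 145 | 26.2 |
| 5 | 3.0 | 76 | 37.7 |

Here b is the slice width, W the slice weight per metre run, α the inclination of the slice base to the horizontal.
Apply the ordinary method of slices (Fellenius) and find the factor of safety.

FS = 2.68

Ordinary method of slices: FS = Σ[c'·Δl_i + (W_i cosα_i)·tanφ'] / Σ W_i sinα_i, with Δl_i = b_i / cosα_i.
Slice 1: Δl = 1.9/cos(-3.8°) = 1.904 m; N'_1 = 27·cos(-3.8°) = 26.9; c'Δl = 17.14; W sinα = -1.8
Slice 2: Δl = 3.0/cos4.9° = 3.011 m; N'_2 = 140·cos4.9° = 139.5; c'Δl = 27.10; W sinα = 12.0
Slice 3: Δl = 3.0/cos15.8° = 3.118 m; N'_3 = 228·cos15.8° = 219.4; c'Δl = 28.06; W sinα = 62.1
Slice 4: Δl = 2.5/cos26.2° = 2.786 m; N'_4 = 145·cos26.2° = 130.1; c'Δl = 25.08; W sinα = 64.0
Slice 5: Δl = 3.0/cos37.7° = 3.792 m; N'_5 = 76·cos37.7° = 60.1; c'Δl = 34.12; W sinα = 46.5
Σc'Δl = 131.5 kN/m; ΣN' = 576.1 kN/m; ΣW sinα = 182.7 kN/m
Resisting = 131.5 + 576.1·tan31.9° = 131.5 + 358.6 = 490.1 kN/m
FS = 490.1 / 182.7 = 2.682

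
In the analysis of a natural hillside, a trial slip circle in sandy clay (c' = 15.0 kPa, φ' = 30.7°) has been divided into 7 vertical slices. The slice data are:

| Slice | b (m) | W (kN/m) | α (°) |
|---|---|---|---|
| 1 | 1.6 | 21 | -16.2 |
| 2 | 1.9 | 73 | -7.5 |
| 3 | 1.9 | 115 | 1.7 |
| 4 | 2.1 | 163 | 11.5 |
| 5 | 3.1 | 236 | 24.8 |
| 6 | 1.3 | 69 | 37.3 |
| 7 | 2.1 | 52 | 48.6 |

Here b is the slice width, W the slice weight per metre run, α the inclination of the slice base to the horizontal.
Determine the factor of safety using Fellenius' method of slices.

Ordinary method of slices: FS = Σ[c'·Δl_i + (W_i cosα_i)·tanφ'] / Σ W_i sinα_i, with Δl_i = b_i / cosα_i.
Slice 1: Δl = 1.6/cos(-16.2°) = 1.666 m; N'_1 = 21·cos(-16.2°) = 20.2; c'Δl = 24.99; W sinα = -5.9
Slice 2: Δl = 1.9/cos(-7.5°) = 1.916 m; N'_2 = 73·cos(-7.5°) = 72.4; c'Δl = 28.75; W sinα = -9.5
Slice 3: Δl = 1.9/cos1.7° = 1.901 m; N'_3 = 115·cos1.7° = 114.9; c'Δl = 28.51; W sinα = 3.4
Slice 4: Δl = 2.1/cos11.5° = 2.143 m; N'_4 = 163·cos11.5° = 159.7; c'Δl = 32.15; W sinα = 32.5
Slice 5: Δl = 3.1/cos24.8° = 3.415 m; N'_5 = 236·cos24.8° = 214.2; c'Δl = 51.22; W sinα = 99.0
Slice 6: Δl = 1.3/cos37.3° = 1.634 m; N'_6 = 69·cos37.3° = 54.9; c'Δl = 24.51; W sinα = 41.8
Slice 7: Δl = 2.1/cos48.6° = 3.176 m; N'_7 = 52·cos48.6° = 34.4; c'Δl = 47.63; W sinα = 39.0
Σc'Δl = 237.8 kN/m; ΣN' = 670.7 kN/m; ΣW sinα = 200.3 kN/m
Resisting = 237.8 + 670.7·tan30.7° = 237.8 + 398.3 = 636.0 kN/m
FS = 636.0 / 200.3 = 3.175

FS = 3.17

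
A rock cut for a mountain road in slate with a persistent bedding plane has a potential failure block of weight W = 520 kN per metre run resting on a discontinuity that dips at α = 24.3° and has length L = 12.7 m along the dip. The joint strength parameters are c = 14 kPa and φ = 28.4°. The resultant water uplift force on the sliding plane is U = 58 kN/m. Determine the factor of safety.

FS = 1.88

Resolving the block weight along and normal to the plane and applying the Mohr–Coulomb strength on the joint:
N' = W cosα − U = 520·cos24.3° − 58 = 415.9 kN/m
Driving force T = W sinα = 520·sin24.3° = 214.0 kN/m
Resisting force R = c·L + N'·tanφ = 14·12.7 + 415.9·tan28.4° = 177.8 + 224.9 = 402.7 kN/m
FS = R / T = 402.7 / 214.0 = 1.882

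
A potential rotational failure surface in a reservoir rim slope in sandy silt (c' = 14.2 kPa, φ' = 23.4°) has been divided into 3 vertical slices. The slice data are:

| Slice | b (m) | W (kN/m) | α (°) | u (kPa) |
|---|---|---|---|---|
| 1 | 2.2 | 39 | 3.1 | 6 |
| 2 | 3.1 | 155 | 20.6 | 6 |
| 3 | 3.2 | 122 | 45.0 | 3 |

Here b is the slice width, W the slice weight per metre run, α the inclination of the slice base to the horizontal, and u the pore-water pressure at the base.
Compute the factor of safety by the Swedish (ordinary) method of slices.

Ordinary method of slices: FS = Σ[c'·Δl_i + (W_i cosα_i − u_i·Δl_i)·tanφ'] / Σ W_i sinα_i, with Δl_i = b_i / cosα_i.
Slice 1: Δl = 2.2/cos3.1° = 2.203 m; N'_1 = 39·cos3.1° − 6·2.203 = 25.7; c'Δl = 31.29; W sinα = 2.1
Slice 2: Δl = 3.1/cos20.6° = 3.312 m; N'_2 = 155·cos20.6° − 6·3.312 = 125.2; c'Δl = 47.03; W sinα = 54.5
Slice 3: Δl = 3.2/cos45.0° = 4.525 m; N'_3 = 122·cos45.0° − 3·4.525 = 72.7; c'Δl = 64.26; W sinα = 86.3
Σc'Δl = 142.6 kN/m; ΣN' = 223.6 kN/m; ΣW sinα = 142.9 kN/m
Resisting = 142.6 + 223.6·tan23.4° = 142.6 + 96.8 = 239.3 kN/m
FS = 239.3 / 142.9 = 1.675

FS = 1.67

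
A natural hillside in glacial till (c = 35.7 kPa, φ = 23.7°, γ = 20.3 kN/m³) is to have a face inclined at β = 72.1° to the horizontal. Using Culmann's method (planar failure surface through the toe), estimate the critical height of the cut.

Culmann's analysis gives the critical failure plane at α_cr = (β + φ)/2 = (72.1 + 23.7)/2 = 47.9°, and the critical height
H_c = (4c/γ) · sinβ cosφ / [1 − cos(β − φ)]
    = (4·35.7/20.3) · sin72.1°·cos23.7° / [1 − cos(48.4°)]
    = 7.034 · 0.9516·0.9157 / [1 − 0.6639]
    = 7.034 · 0.8713 / 0.3361
    = 18.24 m

H_c = 18.24 m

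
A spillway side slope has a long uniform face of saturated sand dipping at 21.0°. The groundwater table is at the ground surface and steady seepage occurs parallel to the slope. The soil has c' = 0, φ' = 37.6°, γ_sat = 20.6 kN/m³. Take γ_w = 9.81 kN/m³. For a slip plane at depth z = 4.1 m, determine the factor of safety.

With seepage parallel to the slope and the water table at the surface, the effective normal stress on the slip plane uses the buoyant unit weight γ' = γ_sat − γ_w while the driving shear stress uses γ_sat:
FS = [c' + γ' z cos²β tanφ'] / [γ_sat z sinβ cosβ]
(For c' = 0 this reduces to FS = (γ'/γ_sat)·tanφ'/tanβ.)
γ' = 20.6 − 9.81 = 10.79 kN/m³
Numerator = 0.0 + 10.79·4.1·cos²21.0°·tan37.6° = 0.0 + 10.79·4.1·0.8716·0.7701 = 29.693 kPa
Denominator = 20.6·4.1·sin21.0°·cos21.0° = 20.6·4.1·0.3584·0.9336 = 28.257 kPa
FS = 29.693 / 28.257 = 1.051

FS = 1.05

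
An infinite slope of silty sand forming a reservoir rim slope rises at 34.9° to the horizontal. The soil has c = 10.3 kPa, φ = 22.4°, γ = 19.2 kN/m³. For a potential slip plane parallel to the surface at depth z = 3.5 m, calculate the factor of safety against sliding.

FS = 0.92

For an infinite slope with a slip plane parallel to the surface (no pore pressure): FS = [c + γz cos²β tanφ] / [γz sinβ cosβ].
γz = 19.2·3.5 = 67.20 kN/m²
Numerator = 10.3 + 67.20·cos²34.9°·tan22.4° = 10.3 + 67.20·0.6726·0.4122 = 28.931 kPa
Denominator = 67.20·sin34.9°·cos34.9° = 67.20·0.5721·0.8202 = 31.533 kPa
FS = 28.931 / 31.533 = 0.917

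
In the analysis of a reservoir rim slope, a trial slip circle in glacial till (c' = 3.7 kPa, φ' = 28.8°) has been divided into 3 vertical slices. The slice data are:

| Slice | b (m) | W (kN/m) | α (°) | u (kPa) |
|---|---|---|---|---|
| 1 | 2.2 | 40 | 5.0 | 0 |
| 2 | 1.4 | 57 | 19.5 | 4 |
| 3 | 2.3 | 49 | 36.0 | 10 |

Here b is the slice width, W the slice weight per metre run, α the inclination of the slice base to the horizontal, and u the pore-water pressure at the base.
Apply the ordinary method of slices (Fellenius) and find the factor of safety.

FS = 1.53

Ordinary method of slices: FS = Σ[c'·Δl_i + (W_i cosα_i − u_i·Δl_i)·tanφ'] / Σ W_i sinα_i, with Δl_i = b_i / cosα_i.
Slice 1: Δl = 2.2/cos5.0° = 2.208 m; N'_1 = 40·cos5.0° − 0·2.208 = 39.8; c'Δl = 8.17; W sinα = 3.5
Slice 2: Δl = 1.4/cos19.5° = 1.485 m; N'_2 = 57·cos19.5° − 4·1.485 = 47.8; c'Δl = 5.50; W sinα = 19.0
Slice 3: Δl = 2.3/cos36.0° = 2.843 m; N'_3 = 49·cos36.0° − 10·2.843 = 11.2; c'Δl = 10.52; W sinα = 28.8
Σc'Δl = 24.2 kN/m; ΣN' = 98.8 kN/m; ΣW sinα = 51.3 kN/m
Resisting = 24.2 + 98.8·tan28.8° = 24.2 + 54.3 = 78.5 kN/m
FS = 78.5 / 51.3 = 1.530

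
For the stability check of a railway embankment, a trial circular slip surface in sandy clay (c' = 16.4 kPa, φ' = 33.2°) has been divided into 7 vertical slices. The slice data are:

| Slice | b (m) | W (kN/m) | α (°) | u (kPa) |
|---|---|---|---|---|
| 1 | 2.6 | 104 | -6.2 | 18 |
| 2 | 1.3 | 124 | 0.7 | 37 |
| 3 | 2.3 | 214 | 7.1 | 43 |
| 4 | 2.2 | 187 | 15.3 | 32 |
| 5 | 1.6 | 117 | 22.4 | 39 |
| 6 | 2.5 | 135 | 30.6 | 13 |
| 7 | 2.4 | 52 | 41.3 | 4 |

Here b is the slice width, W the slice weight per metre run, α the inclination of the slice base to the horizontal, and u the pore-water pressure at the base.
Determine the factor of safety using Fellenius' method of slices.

FS = 2.78

Ordinary method of slices: FS = Σ[c'·Δl_i + (W_i cosα_i − u_i·Δl_i)·tanφ'] / Σ W_i sinα_i, with Δl_i = b_i / cosα_i.
Slice 1: Δl = 2.6/cos(-6.2°) = 2.615 m; N'_1 = 104·cos(-6.2°) − 18·2.615 = 56.3; c'Δl = 42.89; W sinα = -11.2
Slice 2: Δl = 1.3/cos0.7° = 1.300 m; N'_2 = 124·cos0.7° − 37·1.300 = 75.9; c'Δl = 21.32; W sinα = 1.5
Slice 3: Δl = 2.3/cos7.1° = 2.318 m; N'_3 = 214·cos7.1° − 43·2.318 = 112.7; c'Δl = 38.01; W sinα = 26.5
Slice 4: Δl = 2.2/cos15.3° = 2.281 m; N'_4 = 187·cos15.3° − 32·2.281 = 107.4; c'Δl = 37.41; W sinα = 49.3
Slice 5: Δl = 1.6/cos22.4° = 1.731 m; N'_5 = 117·cos22.4° − 39·1.731 = 40.7; c'Δl = 28.38; W sinα = 44.6
Slice 6: Δl = 2.5/cos30.6° = 2.904 m; N'_6 = 135·cos30.6° − 13·2.904 = 78.4; c'Δl = 47.63; W sinα = 68.7
Slice 7: Δl = 2.4/cos41.3° = 3.195 m; N'_7 = 52·cos41.3° − 4·3.195 = 26.3; c'Δl = 52.39; W sinα = 34.3
Σc'Δl = 268.0 kN/m; ΣN' = 497.7 kN/m; ΣW sinα = 213.7 kN/m
Resisting = 268.0 + 497.7·tan33.2° = 268.0 + 325.7 = 593.7 kN/m
FS = 593.7 / 213.7 = 2.778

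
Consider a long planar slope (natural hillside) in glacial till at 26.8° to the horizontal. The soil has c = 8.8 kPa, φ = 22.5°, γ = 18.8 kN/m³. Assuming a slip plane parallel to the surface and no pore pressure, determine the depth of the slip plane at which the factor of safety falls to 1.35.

z = 2.19 m

Setting FS = 1.35 in FS = [c + γz cos²β tanφ] / [γz sinβ cosβ] and solving for z:
z = c / [γ cosβ (FS·sinβ − cosβ·tanφ)]
  = 8.8 / [18.8·cos26.8°·(1.35·sin26.8° − cos26.8°·tan22.5°)]
  = 8.8 / [18.8·0.8926·(1.35·0.4509 − 0.8926·0.4142)]
  = 8.8 / 4.0100 = 2.195 m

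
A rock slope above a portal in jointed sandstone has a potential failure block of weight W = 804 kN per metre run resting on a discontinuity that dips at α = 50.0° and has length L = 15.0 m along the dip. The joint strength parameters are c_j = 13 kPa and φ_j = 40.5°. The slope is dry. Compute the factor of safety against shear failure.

FS = 1.03

Resolving the block weight along and normal to the plane and applying the Mohr–Coulomb strength on the joint:
N' = W cosα = 804·cos50.0° = 516.8 kN/m
Driving force T = W sinα = 804·sin50.0° = 615.9 kN/m
Resisting force R = c_j·L + N'·tanφ_j = 13·15.0 + 516.8·tan40.5° = 195.0 + 441.4 = 636.4 kN/m
FS = R / T = 636.4 / 615.9 = 1.033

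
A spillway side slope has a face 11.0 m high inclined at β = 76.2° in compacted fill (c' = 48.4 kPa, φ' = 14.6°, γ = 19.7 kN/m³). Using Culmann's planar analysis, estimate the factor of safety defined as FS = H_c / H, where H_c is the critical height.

H_c = (4c'/γ) · sinβ cosφ' / [1 − cos(β − φ')]
    = (4·48.4/19.7) · sin76.2°·cos14.6° / [1 − cos61.6°]
    = 9.827 · 0.9398 / 0.5244 = 17.61 m
FS = H_c / H = 17.61 / 11.0 = 1.601

FS = 1.60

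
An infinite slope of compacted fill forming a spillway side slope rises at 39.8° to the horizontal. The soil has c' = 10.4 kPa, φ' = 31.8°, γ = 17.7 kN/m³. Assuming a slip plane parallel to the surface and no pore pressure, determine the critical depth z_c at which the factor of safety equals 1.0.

Setting FS = 1.00 in FS = [c' + γz cos²β tanφ'] / [γz sinβ cosβ] and solving for z:
z = c' / [γ cosβ (FS·sinβ − cosβ·tanφ')]
  = 10.4 / [17.7·cos39.8°·(1.00·sin39.8° − cos39.8°·tan31.8°)]
  = 10.4 / [17.7·0.7683·(1.00·0.6401 − 0.7683·0.6200)]
  = 10.4 / 2.2268 = 4.670 m

z_c = 4.67 m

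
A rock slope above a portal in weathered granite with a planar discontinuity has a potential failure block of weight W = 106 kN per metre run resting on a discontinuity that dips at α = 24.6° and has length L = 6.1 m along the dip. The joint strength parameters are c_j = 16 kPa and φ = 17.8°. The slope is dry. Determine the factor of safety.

Resolving the block weight along and normal to the plane and applying the Mohr–Coulomb strength on the joint:
N' = W cosα = 106·cos24.6° = 96.4 kN/m
Driving force T = W sinα = 106·sin24.6° = 44.1 kN/m
Resisting force R = c_j·L + N'·tanφ = 16·6.1 + 96.4·tan17.8° = 97.6 + 30.9 = 128.5 kN/m
FS = R / T = 128.5 / 44.1 = 2.913

FS = 2.91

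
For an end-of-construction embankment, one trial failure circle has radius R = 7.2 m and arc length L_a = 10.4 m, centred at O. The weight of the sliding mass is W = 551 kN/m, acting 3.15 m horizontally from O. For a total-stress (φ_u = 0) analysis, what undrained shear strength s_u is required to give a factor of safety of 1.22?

FS = s_u·L_a·R / (W·d), so s_u = FS·W·d / (L_a·R).
s_u = 1.22·551·3.15 / (10.40·7.2) = 2117.5 / 74.88 = 28.28 kPa

s_u = 28.3 kPa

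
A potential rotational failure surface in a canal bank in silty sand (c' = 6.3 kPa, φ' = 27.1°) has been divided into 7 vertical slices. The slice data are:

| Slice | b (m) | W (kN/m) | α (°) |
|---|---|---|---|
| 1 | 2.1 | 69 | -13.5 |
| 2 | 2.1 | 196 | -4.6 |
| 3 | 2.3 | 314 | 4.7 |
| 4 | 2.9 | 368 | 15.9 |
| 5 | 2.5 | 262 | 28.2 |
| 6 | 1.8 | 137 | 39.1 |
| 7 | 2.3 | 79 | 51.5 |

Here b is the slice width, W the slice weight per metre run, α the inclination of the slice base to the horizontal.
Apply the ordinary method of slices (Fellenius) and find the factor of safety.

FS = 2.15

Ordinary method of slices: FS = Σ[c'·Δl_i + (W_i cosα_i)·tanφ'] / Σ W_i sinα_i, with Δl_i = b_i / cosα_i.
Slice 1: Δl = 2.1/cos(-13.5°) = 2.160 m; N'_1 = 69·cos(-13.5°) = 67.1; c'Δl = 13.61; W sinα = -16.1
Slice 2: Δl = 2.1/cos(-4.6°) = 2.107 m; N'_2 = 196·cos(-4.6°) = 195.4; c'Δl = 13.27; W sinα = -15.7
Slice 3: Δl = 2.3/cos4.7° = 2.308 m; N'_3 = 314·cos4.7° = 312.9; c'Δl = 14.54; W sinα = 25.7
Slice 4: Δl = 2.9/cos15.9° = 3.015 m; N'_4 = 368·cos15.9° = 353.9; c'Δl = 19.00; W sinα = 100.8
Slice 5: Δl = 2.5/cos28.2° = 2.837 m; N'_5 = 262·cos28.2° = 230.9; c'Δl = 17.87; W sinα = 123.8
Slice 6: Δl = 1.8/cos39.1° = 2.319 m; N'_6 = 137·cos39.1° = 106.3; c'Δl = 14.61; W sinα = 86.4
Slice 7: Δl = 2.3/cos51.5° = 3.695 m; N'_7 = 79·cos51.5° = 49.2; c'Δl = 23.28; W sinα = 61.8
Σc'Δl = 116.2 kN/m; ΣN' = 1315.7 kN/m; ΣW sinα = 366.8 kN/m
Resisting = 116.2 + 1315.7·tan27.1° = 116.2 + 673.3 = 789.5 kN/m
FS = 789.5 / 366.8 = 2.153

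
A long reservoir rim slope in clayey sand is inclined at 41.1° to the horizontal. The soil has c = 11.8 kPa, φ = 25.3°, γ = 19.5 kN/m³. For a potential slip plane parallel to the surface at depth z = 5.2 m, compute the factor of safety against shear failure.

For an infinite slope with a slip plane parallel to the surface (no pore pressure): FS = [c + γz cos²β tanφ] / [γz sinβ cosβ].
γz = 19.5·5.2 = 101.40 kN/m²
Numerator = 11.8 + 101.40·cos²41.1°·tan25.3° = 11.8 + 101.40·0.5679·0.4727 = 39.018 kPa
Denominator = 101.40·sin41.1°·cos41.1° = 101.40·0.6574·0.7536 = 50.231 kPa
FS = 39.018 / 50.231 = 0.777

FS = 0.78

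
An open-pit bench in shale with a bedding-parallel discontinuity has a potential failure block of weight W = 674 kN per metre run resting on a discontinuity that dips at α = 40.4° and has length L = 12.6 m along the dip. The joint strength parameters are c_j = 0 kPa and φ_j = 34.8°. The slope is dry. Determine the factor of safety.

FS = 0.82

Resolving the block weight along and normal to the plane and applying the Mohr–Coulomb strength on the joint:
N' = W cosα = 674·cos40.4° = 513.3 kN/m
Driving force T = W sinα = 674·sin40.4° = 436.8 kN/m
Resisting force R = c_j·L + N'·tanφ_j = 0·12.6 + 513.3·tan34.8° = 0.0 + 356.7 = 356.7 kN/m
FS = R / T = 356.7 / 436.8 = 0.817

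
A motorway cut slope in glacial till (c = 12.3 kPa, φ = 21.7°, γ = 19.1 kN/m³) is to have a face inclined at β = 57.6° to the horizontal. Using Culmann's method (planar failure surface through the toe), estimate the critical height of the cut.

H_c = 10.64 m

Culmann's analysis gives the critical failure plane at α_cr = (β + φ)/2 = (57.6 + 21.7)/2 = 39.6°, and the critical height
H_c = (4c/γ) · sinβ cosφ / [1 − cos(β − φ)]
    = (4·12.3/19.1) · sin57.6°·cos21.7° / [1 − cos(35.9°)]
    = 2.576 · 0.8443·0.9291 / [1 − 0.8100]
    = 2.576 · 0.7845 / 0.1900
    = 10.64 m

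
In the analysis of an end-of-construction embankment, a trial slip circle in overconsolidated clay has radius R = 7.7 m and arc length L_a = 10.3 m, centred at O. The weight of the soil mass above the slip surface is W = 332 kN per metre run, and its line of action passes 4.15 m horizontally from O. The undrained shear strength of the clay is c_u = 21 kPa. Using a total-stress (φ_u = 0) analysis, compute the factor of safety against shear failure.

FS = 1.21

Taking moments about the centre O, the resisting moment is provided by the undrained shear strength acting along the arc:
M_R = c_u·L_a·R = 21·10.30·7.7 = 1665.5 kN·m/m
M_D = W·d = 332·4.15 = 1377.8 kN·m/m
FS = M_R / M_D = 1665.5 / 1377.8 = 1.209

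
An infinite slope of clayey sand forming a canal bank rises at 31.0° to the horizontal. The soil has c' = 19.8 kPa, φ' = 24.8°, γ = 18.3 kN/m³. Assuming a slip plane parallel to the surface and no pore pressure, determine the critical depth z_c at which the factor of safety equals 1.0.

Setting FS = 1.00 in FS = [c' + γz cos²β tanφ'] / [γz sinβ cosβ] and solving for z:
z = c' / [γ cosβ (FS·sinβ − cosβ·tanφ')]
  = 19.8 / [18.3·cos31.0°·(1.00·sin31.0° − cos31.0°·tan24.8°)]
  = 19.8 / [18.3·0.8572·(1.00·0.5150 − 0.8572·0.4621)]
  = 19.8 / 1.8662 = 10.610 m

z_c = 10.61 m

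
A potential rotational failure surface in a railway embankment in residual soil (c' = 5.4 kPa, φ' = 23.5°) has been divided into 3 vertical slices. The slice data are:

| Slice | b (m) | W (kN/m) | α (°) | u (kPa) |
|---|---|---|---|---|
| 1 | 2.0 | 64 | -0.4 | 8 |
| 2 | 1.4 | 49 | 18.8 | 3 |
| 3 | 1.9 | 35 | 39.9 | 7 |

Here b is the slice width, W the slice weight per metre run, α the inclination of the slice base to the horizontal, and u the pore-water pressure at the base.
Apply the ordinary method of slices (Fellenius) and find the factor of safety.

FS = 2.00

Ordinary method of slices: FS = Σ[c'·Δl_i + (W_i cosα_i − u_i·Δl_i)·tanφ'] / Σ W_i sinα_i, with Δl_i = b_i / cosα_i.
Slice 1: Δl = 2.0/cos(-0.4°) = 2.000 m; N'_1 = 64·cos(-0.4°) − 8·2.000 = 48.0; c'Δl = 10.80; W sinα = -0.4
Slice 2: Δl = 1.4/cos18.8° = 1.479 m; N'_2 = 49·cos18.8° − 3·1.479 = 41.9; c'Δl = 7.99; W sinα = 15.8
Slice 3: Δl = 1.9/cos39.9° = 2.477 m; N'_3 = 35·cos39.9° − 7·2.477 = 9.5; c'Δl = 13.37; W sinα = 22.5
Σc'Δl = 32.2 kN/m; ΣN' = 99.5 kN/m; ΣW sinα = 37.8 kN/m
Resisting = 32.2 + 99.5·tan23.5° = 32.2 + 43.2 = 75.4 kN/m
FS = 75.4 / 37.8 = 1.995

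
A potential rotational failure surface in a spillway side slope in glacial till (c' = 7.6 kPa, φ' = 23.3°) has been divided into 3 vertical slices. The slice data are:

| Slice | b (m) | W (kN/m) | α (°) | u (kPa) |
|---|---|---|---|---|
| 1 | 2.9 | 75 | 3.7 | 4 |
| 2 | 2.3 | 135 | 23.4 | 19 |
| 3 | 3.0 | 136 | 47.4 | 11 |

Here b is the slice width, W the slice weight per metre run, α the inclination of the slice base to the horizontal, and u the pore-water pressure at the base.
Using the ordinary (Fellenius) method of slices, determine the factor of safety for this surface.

Ordinary method of slices: FS = Σ[c'·Δl_i + (W_i cosα_i − u_i·Δl_i)·tanφ'] / Σ W_i sinα_i, with Δl_i = b_i / cosα_i.
Slice 1: Δl = 2.9/cos3.7° = 2.906 m; N'_1 = 75·cos3.7° − 4·2.906 = 63.2; c'Δl = 22.09; W sinα = 4.8
Slice 2: Δl = 2.3/cos23.4° = 2.506 m; N'_2 = 135·cos23.4° − 19·2.506 = 76.3; c'Δl = 19.05; W sinα = 53.6
Slice 3: Δl = 3.0/cos47.4° = 4.432 m; N'_3 = 136·cos47.4° − 11·4.432 = 43.3; c'Δl = 33.68; W sinα = 100.1
Σc'Δl = 74.8 kN/m; ΣN' = 182.8 kN/m; ΣW sinα = 158.6 kN/m
Resisting = 74.8 + 182.8·tan23.3° = 74.8 + 78.7 = 153.5 kN/m
FS = 153.5 / 158.6 = 0.968

FS = 0.97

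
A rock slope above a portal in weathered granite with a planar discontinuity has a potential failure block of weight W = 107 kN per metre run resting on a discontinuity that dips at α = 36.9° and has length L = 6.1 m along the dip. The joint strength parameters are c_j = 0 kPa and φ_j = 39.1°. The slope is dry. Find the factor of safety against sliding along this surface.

Resolving the block weight along and normal to the plane and applying the Mohr–Coulomb strength on the joint:
N' = W cosα = 107·cos36.9° = 85.6 kN/m
Driving force T = W sinα = 107·sin36.9° = 64.2 kN/m
Resisting force R = c_j·L + N'·tanφ_j = 0·6.1 + 85.6·tan39.1° = 0.0 + 69.5 = 69.5 kN/m
FS = R / T = 69.5 / 64.2 = 1.082

FS = 1.08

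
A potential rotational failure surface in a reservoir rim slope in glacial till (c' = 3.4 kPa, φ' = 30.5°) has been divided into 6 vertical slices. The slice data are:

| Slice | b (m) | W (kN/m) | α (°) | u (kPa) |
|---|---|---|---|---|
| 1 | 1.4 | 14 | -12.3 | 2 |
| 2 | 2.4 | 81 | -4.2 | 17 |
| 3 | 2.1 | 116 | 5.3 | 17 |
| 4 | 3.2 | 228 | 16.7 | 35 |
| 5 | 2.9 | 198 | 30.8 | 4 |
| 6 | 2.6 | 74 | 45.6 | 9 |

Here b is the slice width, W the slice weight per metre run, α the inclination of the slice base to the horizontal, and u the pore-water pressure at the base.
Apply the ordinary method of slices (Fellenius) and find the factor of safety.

Ordinary method of slices: FS = Σ[c'·Δl_i + (W_i cosα_i − u_i·Δl_i)·tanφ'] / Σ W_i sinα_i, with Δl_i = b_i / cosα_i.
Slice 1: Δl = 1.4/cos(-12.3°) = 1.433 m; N'_1 = 14·cos(-12.3°) − 2·1.433 = 10.8; c'Δl = 4.87; W sinα = -3.0
Slice 2: Δl = 2.4/cos(-4.2°) = 2.406 m; N'_2 = 81·cos(-4.2°) − 17·2.406 = 39.9; c'Δl = 8.18; W sinα = -5.9
Slice 3: Δl = 2.1/cos5.3° = 2.109 m; N'_3 = 116·cos5.3° − 17·2.109 = 79.7; c'Δl = 7.17; W sinα = 10.7
Slice 4: Δl = 3.2/cos16.7° = 3.341 m; N'_4 = 228·cos16.7° − 35·3.341 = 101.5; c'Δl = 11.36; W sinα = 65.5
Slice 5: Δl = 2.9/cos30.8° = 3.376 m; N'_5 = 198·cos30.8° − 4·3.376 = 156.6; c'Δl = 11.48; W sinα = 101.4
Slice 6: Δl = 2.6/cos45.6° = 3.716 m; N'_6 = 74·cos45.6° − 9·3.716 = 18.3; c'Δl = 12.63; W sinα = 52.9
Σc'Δl = 55.7 kN/m; ΣN' = 406.7 kN/m; ΣW sinα = 221.6 kN/m
Resisting = 55.7 + 406.7·tan30.5° = 55.7 + 239.6 = 295.3 kN/m
FS = 295.3 / 221.6 = 1.333

FS = 1.33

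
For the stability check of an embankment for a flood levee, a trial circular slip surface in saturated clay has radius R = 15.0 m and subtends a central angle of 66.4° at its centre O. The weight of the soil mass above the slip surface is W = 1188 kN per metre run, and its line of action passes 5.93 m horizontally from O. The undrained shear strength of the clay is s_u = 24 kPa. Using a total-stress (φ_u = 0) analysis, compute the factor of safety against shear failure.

Taking moments about the centre O, the resisting moment is provided by the undrained shear strength acting along the arc:
Arc length L_a = R·θ = 15.0·(66.4°·π/180) = 15.0·1.1589 = 17.38 m
M_R = s_u·L_a·R = 24·17.38·15.0 = 6258.1 kN·m/m
M_D = W·d = 1188·5.93 = 7044.8 kN·m/m
FS = M_R / M_D = 6258.1 / 7044.8 = 0.888

FS = 0.89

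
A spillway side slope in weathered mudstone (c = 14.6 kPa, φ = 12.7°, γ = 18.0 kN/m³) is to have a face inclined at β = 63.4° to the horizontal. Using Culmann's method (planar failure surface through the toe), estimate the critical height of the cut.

Culmann's analysis gives the critical failure plane at α_cr = (β + φ)/2 = (63.4 + 12.7)/2 = 38.0°, and the critical height
H_c = (4c/γ) · sinβ cosφ / [1 − cos(β − φ)]
    = (4·14.6/18.0) · sin63.4°·cos12.7° / [1 − cos(50.7°)]
    = 3.244 · 0.8942·0.9755 / [1 − 0.6334]
    = 3.244 · 0.8723 / 0.3666
    = 7.72 m

H_c = 7.72 m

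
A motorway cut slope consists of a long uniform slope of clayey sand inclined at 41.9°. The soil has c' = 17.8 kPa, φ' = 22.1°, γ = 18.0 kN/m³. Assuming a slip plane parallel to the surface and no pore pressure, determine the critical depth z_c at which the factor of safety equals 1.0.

z_c = 3.63 m

Setting FS = 1.00 in FS = [c' + γz cos²β tanφ'] / [γz sinβ cosβ] and solving for z:
z = c' / [γ cosβ (FS·sinβ − cosβ·tanφ')]
  = 17.8 / [18.0·cos41.9°·(1.00·sin41.9° − cos41.9°·tan22.1°)]
  = 17.8 / [18.0·0.7443·(1.00·0.6678 − 0.7443·0.4061)]
  = 17.8 / 4.8982 = 3.634 m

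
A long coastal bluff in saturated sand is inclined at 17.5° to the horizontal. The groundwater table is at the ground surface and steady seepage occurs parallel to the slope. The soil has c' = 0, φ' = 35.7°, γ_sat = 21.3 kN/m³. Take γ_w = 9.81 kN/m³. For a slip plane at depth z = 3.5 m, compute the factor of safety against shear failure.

FS = 1.23

With seepage parallel to the slope and the water table at the surface, the effective normal stress on the slip plane uses the buoyant unit weight γ' = γ_sat − γ_w while the driving shear stress uses γ_sat:
FS = [c' + γ' z cos²β tanφ'] / [γ_sat z sinβ cosβ]
(For c' = 0 this reduces to FS = (γ'/γ_sat)·tanφ'/tanβ.)
γ' = 21.3 − 9.81 = 11.49 kN/m³
Numerator = 0.0 + 11.49·3.5·cos²17.5°·tan35.7° = 0.0 + 11.49·3.5·0.9096·0.7186 = 26.284 kPa
Denominator = 21.3·3.5·sin17.5°·cos17.5° = 21.3·3.5·0.3007·0.9537 = 21.380 kPa
FS = 26.284 / 21.380 = 1.229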